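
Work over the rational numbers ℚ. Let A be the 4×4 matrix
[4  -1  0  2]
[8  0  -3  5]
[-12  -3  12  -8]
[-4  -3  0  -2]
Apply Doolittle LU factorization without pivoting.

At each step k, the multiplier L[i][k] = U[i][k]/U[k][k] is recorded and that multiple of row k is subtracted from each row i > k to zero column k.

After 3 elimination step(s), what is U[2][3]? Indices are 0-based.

U[2][3] = 1

k=0: U[0][0]=4
  eliminate (1,0): mult=2, new row 1: (0, 2, -3, 1); set L[1][0]=2
  eliminate (2,0): mult=-3, new row 2: (0, -6, 12, -2); set L[2][0]=-3
  eliminate (3,0): mult=-1, new row 3: (0, -4, 0, 0); set L[3][0]=-1
k=1: U[1][1]=2
  eliminate (2,1): mult=-3, new row 2: (0, 0, 3, 1); set L[2][1]=-3
  eliminate (3,1): mult=-2, new row 3: (0, 0, -6, 2); set L[3][1]=-2
k=2: U[2][2]=3
  eliminate (3,2): mult=-2, new row 3: (0, 0, 0, 4); set L[3][2]=-2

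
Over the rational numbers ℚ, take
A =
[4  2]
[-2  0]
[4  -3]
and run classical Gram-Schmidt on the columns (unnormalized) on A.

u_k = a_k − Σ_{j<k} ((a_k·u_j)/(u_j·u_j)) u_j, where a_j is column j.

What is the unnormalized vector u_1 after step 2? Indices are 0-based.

Step 1: u_0 = a_0 = (4, -2, 4).
Step 2: u_1 = a_1 − (-1/9)·u_0 = (22/9, -2/9, -23/9).

u_1 = (22/9, -2/9, -23/9)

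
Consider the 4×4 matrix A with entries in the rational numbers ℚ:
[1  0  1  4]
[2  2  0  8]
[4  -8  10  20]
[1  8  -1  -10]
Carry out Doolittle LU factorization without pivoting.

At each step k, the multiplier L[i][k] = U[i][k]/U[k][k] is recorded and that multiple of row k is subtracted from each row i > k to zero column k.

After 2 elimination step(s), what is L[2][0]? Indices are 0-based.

Step 1: pivot at (0,0) is 1.
  row1 ← row1 − (2)·row0  ⇒  L[1][0]=2, U row1=(0, 2, -2, 0)
  row2 ← row2 − (4)·row0  ⇒  L[2][0]=4, U row2=(0, -8, 6, 4)
  row3 ← row3 − (1)·row0  ⇒  L[3][0]=1, U row3=(0, 8, -2, -14)
Step 2: pivot at (1,1) is 2.
  row2 ← row2 − (-4)·row1  ⇒  L[2][1]=-4, U row2=(0, 0, -2, 4)
  row3 ← row3 − (4)·row1  ⇒  L[3][1]=4, U row3=(0, 0, 6, -14)

L[2][0] = 4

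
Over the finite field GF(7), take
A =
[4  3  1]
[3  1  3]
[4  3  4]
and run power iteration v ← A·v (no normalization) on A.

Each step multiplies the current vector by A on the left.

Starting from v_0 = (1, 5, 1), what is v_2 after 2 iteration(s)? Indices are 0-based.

v_0 = (1, 5, 1).
v_1 = A·v_0 = (6, 4, 2).
v_2 = A·v_1 = (3, 0, 2).

v_2 = (3, 0, 2)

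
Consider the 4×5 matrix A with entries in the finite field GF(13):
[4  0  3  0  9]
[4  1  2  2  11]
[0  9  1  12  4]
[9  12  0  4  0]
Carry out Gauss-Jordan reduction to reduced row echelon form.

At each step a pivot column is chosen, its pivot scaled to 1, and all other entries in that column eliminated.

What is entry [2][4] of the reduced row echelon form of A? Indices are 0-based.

M[2][4] = 3

pivot(0,0)=4: scale R0 → (1, 0, 4, 0, 12)
  clear (1,0): R1 −= (4)R0 → (0, 1, 12, 2, 2)
  clear (3,0): R3 −= (9)R0 → (0, 12, 3, 4, 9)
pivot(1,1)=1: scale R1 → (0, 1, 12, 2, 2)
  clear (2,1): R2 −= (9)R1 → (0, 0, 10, 7, 12)
  clear (3,1): R3 −= (12)R1 → (0, 0, 2, 6, 11)
pivot(2,2)=10: scale R2 → (0, 0, 1, 2, 9)
  clear (0,2): R0 −= (4)R2 → (1, 0, 0, 5, 2)
  clear (1,2): R1 −= (12)R2 → (0, 1, 0, 4, 11)
  clear (3,2): R3 −= (2)R2 → (0, 0, 0, 2, 6)
pivot(3,3)=2: scale R3 → (0, 0, 0, 1, 3)
  clear (0,3): R0 −= (5)R3 → (1, 0, 0, 0, 0)
  clear (1,3): R1 −= (4)R3 → (0, 1, 0, 0, 12)
  clear (2,3): R2 −= (2)R3 → (0, 0, 1, 0, 3)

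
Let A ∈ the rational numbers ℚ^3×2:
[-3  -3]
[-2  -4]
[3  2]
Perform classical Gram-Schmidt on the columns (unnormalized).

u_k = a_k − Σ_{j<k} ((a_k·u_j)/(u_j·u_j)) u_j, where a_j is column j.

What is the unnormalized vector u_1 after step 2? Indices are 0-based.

Step 1: u_0 = a_0 = (-3, -2, 3).
Step 2: u_1 = a_1 − (23/22)·u_0 = (3/22, -21/11, -25/22).

u_1 = (3/22, -21/11, -25/22)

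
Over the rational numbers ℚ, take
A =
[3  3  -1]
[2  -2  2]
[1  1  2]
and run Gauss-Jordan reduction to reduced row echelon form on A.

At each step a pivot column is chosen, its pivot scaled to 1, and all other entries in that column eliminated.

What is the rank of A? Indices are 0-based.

pivot(0,0)=3: scale R0 → (1, 1, -1/3)
  clear (1,0): R1 −= (2)R0 → (0, -4, 8/3)
  clear (2,0): R2 −= (1)R0 → (0, 0, 7/3)
pivot(1,1)=-4: scale R1 → (0, 1, -2/3)
  clear (0,1): R0 −= (1)R1 → (1, 0, 1/3)
pivot(2,2)=7/3: scale R2 → (0, 0, 1)
  clear (0,2): R0 −= (1/3)R2 → (1, 0, 0)
  clear (1,2): R1 −= (-2/3)R2 → (0, 1, 0)

rank = 3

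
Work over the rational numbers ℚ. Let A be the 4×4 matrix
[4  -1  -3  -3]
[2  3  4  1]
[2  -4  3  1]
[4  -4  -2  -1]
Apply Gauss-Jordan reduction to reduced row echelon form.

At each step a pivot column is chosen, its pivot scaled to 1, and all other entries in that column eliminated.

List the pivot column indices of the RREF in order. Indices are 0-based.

pivot columns: 0, 1, 2, 3

step 1: normalize row 0 (÷4) = (1, -1/4, -3/4, -3/4)
  row 1: subtract 2×row0 = (0, 7/2, 11/2, 5/2)
  row 2: subtract 2×row0 = (0, -7/2, 9/2, 5/2)
  row 3: subtract 4×row0 = (0, -3, 1, 2)
step 2: normalize row 1 (÷7/2) = (0, 1, 11/7, 5/7)
  row 0: subtract -1/4×row1 = (1, 0, -5/14, -4/7)
  row 2: subtract -7/2×row1 = (0, 0, 10, 5)
  row 3: subtract -3×row1 = (0, 0, 40/7, 29/7)
step 3: normalize row 2 (÷10) = (0, 0, 1, 1/2)
  row 0: subtract -5/14×row2 = (1, 0, 0, -11/28)
  row 1: subtract 11/7×row2 = (0, 1, 0, -1/14)
  row 3: subtract 40/7×row2 = (0, 0, 0, 9/7)
step 4: normalize row 3 (÷9/7) = (0, 0, 0, 1)
  row 0: subtract -11/28×row3 = (1, 0, 0, 0)
  row 1: subtract -1/14×row3 = (0, 1, 0, 0)
  row 2: subtract 1/2×row3 = (0, 0, 1, 0)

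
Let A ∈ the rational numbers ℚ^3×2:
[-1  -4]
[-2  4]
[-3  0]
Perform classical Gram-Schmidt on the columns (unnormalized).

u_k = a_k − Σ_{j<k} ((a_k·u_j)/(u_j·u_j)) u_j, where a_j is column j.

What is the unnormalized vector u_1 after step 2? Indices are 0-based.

u_1 = (-30/7, 24/7, -6/7)

Step 1: u_0 = a_0 = (-1, -2, -3).
Step 2: u_1 = a_1 − (-2/7)·u_0 = (-30/7, 24/7, -6/7).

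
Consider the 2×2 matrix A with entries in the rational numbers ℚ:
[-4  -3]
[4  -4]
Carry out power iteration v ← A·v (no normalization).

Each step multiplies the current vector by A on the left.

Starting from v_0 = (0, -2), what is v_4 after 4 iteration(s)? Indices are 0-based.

v_0 = (0, -2).
v_1 = A·v_0 = (6, 8).
v_2 = A·v_1 = (-48, -8).
v_3 = A·v_2 = (216, -160).
v_4 = A·v_3 = (-384, 1504).

v_4 = (-384, 1504)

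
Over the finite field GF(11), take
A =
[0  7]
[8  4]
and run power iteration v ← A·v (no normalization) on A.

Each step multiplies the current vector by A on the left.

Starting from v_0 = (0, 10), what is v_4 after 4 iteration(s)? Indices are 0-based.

v_4 = (2, 3)

v_0 = (0, 10).
v_1 = A·v_0 = (4, 7).
v_2 = A·v_1 = (5, 5).
v_3 = A·v_2 = (2, 5).
v_4 = A·v_3 = (2, 3).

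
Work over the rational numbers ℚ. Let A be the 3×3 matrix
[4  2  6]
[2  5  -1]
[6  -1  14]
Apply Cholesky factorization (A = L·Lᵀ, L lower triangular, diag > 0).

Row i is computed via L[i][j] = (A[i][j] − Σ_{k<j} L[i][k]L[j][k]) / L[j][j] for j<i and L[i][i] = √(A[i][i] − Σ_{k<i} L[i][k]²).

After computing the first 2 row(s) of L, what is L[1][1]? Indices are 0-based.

Step 1: L[0][0] = √(4) = 2.
  L[1][0] = (2) / L[0][0] = 1.
Step 2: L[1][1] = √(4) = 2.

L[1][1] = 2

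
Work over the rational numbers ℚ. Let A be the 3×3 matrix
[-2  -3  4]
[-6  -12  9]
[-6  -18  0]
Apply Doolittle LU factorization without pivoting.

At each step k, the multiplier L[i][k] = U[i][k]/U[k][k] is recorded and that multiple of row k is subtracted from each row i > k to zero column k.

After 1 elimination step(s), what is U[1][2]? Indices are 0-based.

k=0: U[0][0]=-2
  eliminate (1,0): mult=3, new row 1: (0, -3, -3); set L[1][0]=3
  eliminate (2,0): mult=3, new row 2: (0, -9, -12); set L[2][0]=3

U[1][2] = -3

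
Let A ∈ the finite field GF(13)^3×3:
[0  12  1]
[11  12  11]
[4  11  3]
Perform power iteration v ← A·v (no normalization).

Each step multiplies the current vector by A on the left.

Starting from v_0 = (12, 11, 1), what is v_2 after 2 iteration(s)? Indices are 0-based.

v_2 = (1, 12, 4)

v_0 = (12, 11, 1).
v_1 = A·v_0 = (3, 2, 3).
v_2 = A·v_1 = (1, 12, 4).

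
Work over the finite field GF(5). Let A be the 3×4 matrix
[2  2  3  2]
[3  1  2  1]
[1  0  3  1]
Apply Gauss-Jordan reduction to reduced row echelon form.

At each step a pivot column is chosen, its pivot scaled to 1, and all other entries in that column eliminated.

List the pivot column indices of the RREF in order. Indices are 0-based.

pivot columns: 0, 1, 2

step 1: normalize row 0 (÷2) = (1, 1, 4, 1)
  row 1: subtract 3×row0 = (0, 3, 0, 3)
  row 2: subtract 1×row0 = (0, 4, 4, 0)
step 2: normalize row 1 (÷3) = (0, 1, 0, 1)
  row 0: subtract 1×row1 = (1, 0, 4, 0)
  row 2: subtract 4×row1 = (0, 0, 4, 1)
step 3: normalize row 2 (÷4) = (0, 0, 1, 4)
  row 0: subtract 4×row2 = (1, 0, 0, 4)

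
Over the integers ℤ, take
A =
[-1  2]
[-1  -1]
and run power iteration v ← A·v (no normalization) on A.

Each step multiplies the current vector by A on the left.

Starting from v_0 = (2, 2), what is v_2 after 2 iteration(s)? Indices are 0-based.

v_2 = (-10, 2)

v_0 = (2, 2).
v_1 = A·v_0 = (2, -4).
v_2 = A·v_1 = (-10, 2).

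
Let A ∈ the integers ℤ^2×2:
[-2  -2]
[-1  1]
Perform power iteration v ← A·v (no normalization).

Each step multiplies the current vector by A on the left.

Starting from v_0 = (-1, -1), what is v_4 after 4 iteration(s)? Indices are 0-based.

v_4 = (-56, -20)

v_0 = (-1, -1).
v_1 = A·v_0 = (4, 0).
v_2 = A·v_1 = (-8, -4).
v_3 = A·v_2 = (24, 4).
v_4 = A·v_3 = (-56, -20).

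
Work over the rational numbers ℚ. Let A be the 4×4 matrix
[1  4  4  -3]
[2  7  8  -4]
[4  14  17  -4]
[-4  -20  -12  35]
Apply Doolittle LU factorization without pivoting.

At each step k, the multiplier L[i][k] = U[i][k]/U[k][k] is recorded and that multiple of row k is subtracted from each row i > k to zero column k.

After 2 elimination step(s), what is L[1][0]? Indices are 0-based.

[col 0] pivot 1
  R1 -= 2*R0 → (0, -1, 0, 2)  (L[1][0] := 2)
  R2 -= 4*R0 → (0, -2, 1, 8)  (L[2][0] := 4)
  R3 -= -4*R0 → (0, -4, 4, 23)  (L[3][0] := -4)
[col 1] pivot -1
  R2 -= 2*R1 → (0, 0, 1, 4)  (L[2][1] := 2)
  R3 -= 4*R1 → (0, 0, 4, 15)  (L[3][1] := 4)

L[1][0] = 2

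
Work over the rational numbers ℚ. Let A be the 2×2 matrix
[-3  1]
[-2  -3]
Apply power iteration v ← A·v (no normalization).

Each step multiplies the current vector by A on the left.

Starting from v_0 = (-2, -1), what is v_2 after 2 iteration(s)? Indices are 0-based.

v_0 = (-2, -1).
v_1 = A·v_0 = (5, 7).
v_2 = A·v_1 = (-8, -31).

v_2 = (-8, -31)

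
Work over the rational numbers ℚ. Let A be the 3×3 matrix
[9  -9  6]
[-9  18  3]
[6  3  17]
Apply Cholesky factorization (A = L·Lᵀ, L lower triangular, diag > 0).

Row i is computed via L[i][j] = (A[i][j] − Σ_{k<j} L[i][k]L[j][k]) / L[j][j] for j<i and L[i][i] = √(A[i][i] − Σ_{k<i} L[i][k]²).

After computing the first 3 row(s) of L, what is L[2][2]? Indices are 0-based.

Step 1: L[0][0] = √(9) = 3.
  L[1][0] = (-9) / L[0][0] = -3.
Step 2: L[1][1] = √(9) = 3.
  L[2][0] = (6) / L[0][0] = 2.
  L[2][1] = (9) / L[1][1] = 3.
Step 3: L[2][2] = √(4) = 2.

L[2][2] = 2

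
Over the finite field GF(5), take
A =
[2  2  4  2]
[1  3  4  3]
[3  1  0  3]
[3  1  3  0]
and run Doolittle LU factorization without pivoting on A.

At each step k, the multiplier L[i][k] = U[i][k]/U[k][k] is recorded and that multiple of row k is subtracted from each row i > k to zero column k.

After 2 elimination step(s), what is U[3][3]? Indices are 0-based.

[col 0] pivot 2
  R1 -= 3*R0 → (0, 2, 2, 2)  (L[1][0] := 3)
  R2 -= 4*R0 → (0, 3, 4, 0)  (L[2][0] := 4)
  R3 -= 4*R0 → (0, 3, 2, 2)  (L[3][0] := 4)
[col 1] pivot 2
  R2 -= 4*R1 → (0, 0, 1, 2)  (L[2][1] := 4)
  R3 -= 4*R1 → (0, 0, 4, 4)  (L[3][1] := 4)

U[3][3] = 4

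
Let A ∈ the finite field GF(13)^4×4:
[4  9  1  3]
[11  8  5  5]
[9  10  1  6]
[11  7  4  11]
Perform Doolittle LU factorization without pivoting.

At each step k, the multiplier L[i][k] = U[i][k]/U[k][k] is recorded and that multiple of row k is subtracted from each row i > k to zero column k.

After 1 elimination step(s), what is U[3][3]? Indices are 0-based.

U[3][3] = 6

Step 1: pivot at (0,0) is 4.
  row1 ← row1 − (6)·row0  ⇒  L[1][0]=6, U row1=(0, 6, 12, 0)
  row2 ← row2 − (12)·row0  ⇒  L[2][0]=12, U row2=(0, 6, 2, 9)
  row3 ← row3 − (6)·row0  ⇒  L[3][0]=6, U row3=(0, 5, 11, 6)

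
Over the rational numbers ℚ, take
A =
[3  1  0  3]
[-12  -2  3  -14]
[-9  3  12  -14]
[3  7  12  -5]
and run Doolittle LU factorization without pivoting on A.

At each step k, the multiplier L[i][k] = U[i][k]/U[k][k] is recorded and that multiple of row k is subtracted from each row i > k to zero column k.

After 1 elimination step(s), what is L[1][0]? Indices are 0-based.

L[1][0] = -4

Step 1: pivot at (0,0) is 3.
  row1 ← row1 − (-4)·row0  ⇒  L[1][0]=-4, U row1=(0, 2, 3, -2)
  row2 ← row2 − (-3)·row0  ⇒  L[2][0]=-3, U row2=(0, 6, 12, -5)
  row3 ← row3 − (1)·row0  ⇒  L[3][0]=1, U row3=(0, 6, 12, -8)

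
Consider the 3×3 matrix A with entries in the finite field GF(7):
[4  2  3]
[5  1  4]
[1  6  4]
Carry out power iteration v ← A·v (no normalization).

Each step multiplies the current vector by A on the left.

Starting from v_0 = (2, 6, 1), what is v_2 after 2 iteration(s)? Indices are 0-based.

v_0 = (2, 6, 1).
v_1 = A·v_0 = (2, 6, 0).
v_2 = A·v_1 = (6, 2, 3).

v_2 = (6, 2, 3)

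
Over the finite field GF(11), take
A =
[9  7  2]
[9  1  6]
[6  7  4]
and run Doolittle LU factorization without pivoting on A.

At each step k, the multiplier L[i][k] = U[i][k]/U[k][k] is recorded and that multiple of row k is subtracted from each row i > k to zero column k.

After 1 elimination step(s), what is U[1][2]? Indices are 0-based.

U[1][2] = 4

[col 0] pivot 9
  R1 -= 1*R0 → (0, 5, 4)  (L[1][0] := 1)
  R2 -= 8*R0 → (0, 6, 10)  (L[2][0] := 8)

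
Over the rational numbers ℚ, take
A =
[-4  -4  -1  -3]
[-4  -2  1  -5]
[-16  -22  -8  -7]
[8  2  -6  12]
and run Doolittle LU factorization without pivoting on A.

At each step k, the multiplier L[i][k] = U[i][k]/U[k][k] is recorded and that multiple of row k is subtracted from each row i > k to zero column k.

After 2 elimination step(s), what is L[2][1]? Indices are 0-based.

Step 1: pivot at (0,0) is -4.
  row1 ← row1 − (1)·row0  ⇒  L[1][0]=1, U row1=(0, 2, 2, -2)
  row2 ← row2 − (4)·row0  ⇒  L[2][0]=4, U row2=(0, -6, -4, 5)
  row3 ← row3 − (-2)·row0  ⇒  L[3][0]=-2, U row3=(0, -6, -8, 6)
Step 2: pivot at (1,1) is 2.
  row2 ← row2 − (-3)·row1  ⇒  L[2][1]=-3, U row2=(0, 0, 2, -1)
  row3 ← row3 − (-3)·row1  ⇒  L[3][1]=-3, U row3=(0, 0, -2, 0)

L[2][1] = -3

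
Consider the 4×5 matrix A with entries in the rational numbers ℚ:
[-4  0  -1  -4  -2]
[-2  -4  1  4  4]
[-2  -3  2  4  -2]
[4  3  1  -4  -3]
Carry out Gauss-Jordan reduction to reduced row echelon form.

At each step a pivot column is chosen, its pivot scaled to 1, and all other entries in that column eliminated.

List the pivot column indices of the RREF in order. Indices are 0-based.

[1] R0 /= -4  ⇒  (1, 0, 1/4, 1, 1/2)
     R1 -= -2·R0  ⇒  (0, -4, 3/2, 6, 5)
     R2 -= -2·R0  ⇒  (0, -3, 5/2, 6, -1)
     R3 -= 4·R0  ⇒  (0, 3, 0, -8, -5)
[2] R1 /= -4  ⇒  (0, 1, -3/8, -3/2, -5/4)
     R2 -= -3·R1  ⇒  (0, 0, 11/8, 3/2, -19/4)
     R3 -= 3·R1  ⇒  (0, 0, 9/8, -7/2, -5/4)
[3] R2 /= 11/8  ⇒  (0, 0, 1, 12/11, -38/11)
     R0 -= 1/4·R2  ⇒  (1, 0, 0, 8/11, 15/11)
     R1 -= -3/8·R2  ⇒  (0, 1, 0, -12/11, -28/11)
     R3 -= 9/8·R2  ⇒  (0, 0, 0, -52/11, 29/11)
[4] R3 /= -52/11  ⇒  (0, 0, 0, 1, -29/52)
     R0 -= 8/11·R3  ⇒  (1, 0, 0, 0, 23/13)
     R1 -= -12/11·R3  ⇒  (0, 1, 0, 0, -41/13)
     R2 -= 12/11·R3  ⇒  (0, 0, 1, 0, -37/13)

pivot columns: 0, 1, 2, 3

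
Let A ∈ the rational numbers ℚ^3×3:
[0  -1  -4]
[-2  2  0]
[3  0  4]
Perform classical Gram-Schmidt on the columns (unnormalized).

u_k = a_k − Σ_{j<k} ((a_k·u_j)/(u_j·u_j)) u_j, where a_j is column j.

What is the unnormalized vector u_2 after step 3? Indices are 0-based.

Step 1: u_0 = a_0 = (0, -2, 3).
Step 2: u_1 = a_1 − (-4/13)·u_0 = (-1, 18/13, 12/13).
Step 3: u_2 = a_2 − (12/13)·u_0 − (100/49)·u_1 = (-96/49, -48/49, -32/49).

u_2 = (-96/49, -48/49, -32/49)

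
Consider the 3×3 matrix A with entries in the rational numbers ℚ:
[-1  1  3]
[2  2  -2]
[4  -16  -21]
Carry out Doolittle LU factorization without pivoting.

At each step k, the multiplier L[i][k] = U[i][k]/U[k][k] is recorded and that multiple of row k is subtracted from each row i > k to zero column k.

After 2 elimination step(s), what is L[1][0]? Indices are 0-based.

L[1][0] = -2

Step 1: pivot at (0,0) is -1.
  row1 ← row1 − (-2)·row0  ⇒  L[1][0]=-2, U row1=(0, 4, 4)
  row2 ← row2 − (-4)·row0  ⇒  L[2][0]=-4, U row2=(0, -12, -9)
Step 2: pivot at (1,1) is 4.
  row2 ← row2 − (-3)·row1  ⇒  L[2][1]=-3, U row2=(0, 0, 3)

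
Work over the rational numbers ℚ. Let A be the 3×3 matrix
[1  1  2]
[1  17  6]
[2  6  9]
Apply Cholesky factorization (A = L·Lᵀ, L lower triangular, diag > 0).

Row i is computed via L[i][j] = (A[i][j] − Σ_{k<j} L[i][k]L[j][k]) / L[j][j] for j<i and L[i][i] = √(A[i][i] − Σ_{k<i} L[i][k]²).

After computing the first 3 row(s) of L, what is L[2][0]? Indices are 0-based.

Step 1: L[0][0] = √(1) = 1.
  L[1][0] = (1) / L[0][0] = 1.
Step 2: L[1][1] = √(16) = 4.
  L[2][0] = (2) / L[0][0] = 2.
  L[2][1] = (4) / L[1][1] = 1.
Step 3: L[2][2] = √(4) = 2.

L[2][0] = 2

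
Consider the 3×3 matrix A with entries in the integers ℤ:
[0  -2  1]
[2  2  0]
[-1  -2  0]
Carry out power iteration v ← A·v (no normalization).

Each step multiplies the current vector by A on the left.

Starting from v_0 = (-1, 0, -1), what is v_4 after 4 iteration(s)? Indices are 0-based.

v_4 = (11, 30, -13)

v_0 = (-1, 0, -1).
v_1 = A·v_0 = (-1, -2, 1).
v_2 = A·v_1 = (5, -6, 5).
v_3 = A·v_2 = (17, -2, 7).
v_4 = A·v_3 = (11, 30, -13).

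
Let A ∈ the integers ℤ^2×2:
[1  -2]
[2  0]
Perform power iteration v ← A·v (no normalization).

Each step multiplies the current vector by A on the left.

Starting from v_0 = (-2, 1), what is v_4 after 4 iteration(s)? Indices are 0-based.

v_4 = (4, 40)

v_0 = (-2, 1).
v_1 = A·v_0 = (-4, -4).
v_2 = A·v_1 = (4, -8).
v_3 = A·v_2 = (20, 8).
v_4 = A·v_3 = (4, 40).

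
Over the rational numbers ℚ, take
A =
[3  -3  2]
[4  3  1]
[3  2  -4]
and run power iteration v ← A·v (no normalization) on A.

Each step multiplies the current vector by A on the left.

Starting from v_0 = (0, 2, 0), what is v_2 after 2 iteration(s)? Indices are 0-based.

v_0 = (0, 2, 0).
v_1 = A·v_0 = (-6, 6, 4).
v_2 = A·v_1 = (-28, -2, -22).

v_2 = (-28, -2, -22)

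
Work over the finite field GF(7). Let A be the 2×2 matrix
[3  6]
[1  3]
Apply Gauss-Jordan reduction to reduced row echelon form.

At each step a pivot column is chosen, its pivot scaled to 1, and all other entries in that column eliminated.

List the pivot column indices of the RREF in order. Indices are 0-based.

pivot columns: 0, 1

[1] R0 /= 3  ⇒  (1, 2)
     R1 -= 1·R0  ⇒  (0, 1)
[2] R1 /= 1  ⇒  (0, 1)
     R0 -= 2·R1  ⇒  (1, 0)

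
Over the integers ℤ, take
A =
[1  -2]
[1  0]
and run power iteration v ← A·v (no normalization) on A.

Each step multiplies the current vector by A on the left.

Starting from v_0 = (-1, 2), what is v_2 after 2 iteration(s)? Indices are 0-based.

v_0 = (-1, 2).
v_1 = A·v_0 = (-5, -1).
v_2 = A·v_1 = (-3, -5).

v_2 = (-3, -5)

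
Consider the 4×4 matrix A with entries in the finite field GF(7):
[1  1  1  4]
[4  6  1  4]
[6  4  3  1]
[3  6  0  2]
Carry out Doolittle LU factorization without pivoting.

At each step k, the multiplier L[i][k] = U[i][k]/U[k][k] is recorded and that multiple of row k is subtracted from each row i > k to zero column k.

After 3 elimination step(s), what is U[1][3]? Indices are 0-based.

U[1][3] = 2

k=0: U[0][0]=1
  eliminate (1,0): mult=4, new row 1: (0, 2, 4, 2); set L[1][0]=4
  eliminate (2,0): mult=6, new row 2: (0, 5, 4, 5); set L[2][0]=6
  eliminate (3,0): mult=3, new row 3: (0, 3, 4, 4); set L[3][0]=3
k=1: U[1][1]=2
  eliminate (2,1): mult=6, new row 2: (0, 0, 1, 0); set L[2][1]=6
  eliminate (3,1): mult=5, new row 3: (0, 0, 5, 1); set L[3][1]=5
k=2: U[2][2]=1
  eliminate (3,2): mult=5, new row 3: (0, 0, 0, 1); set L[3][2]=5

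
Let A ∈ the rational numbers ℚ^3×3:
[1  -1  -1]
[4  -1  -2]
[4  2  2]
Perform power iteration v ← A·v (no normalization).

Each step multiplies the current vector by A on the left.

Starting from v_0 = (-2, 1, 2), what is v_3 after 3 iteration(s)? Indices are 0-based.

v_0 = (-2, 1, 2).
v_1 = A·v_0 = (-5, -13, -2).
v_2 = A·v_1 = (10, -3, -50).
v_3 = A·v_2 = (63, 143, -66).

v_3 = (63, 143, -66)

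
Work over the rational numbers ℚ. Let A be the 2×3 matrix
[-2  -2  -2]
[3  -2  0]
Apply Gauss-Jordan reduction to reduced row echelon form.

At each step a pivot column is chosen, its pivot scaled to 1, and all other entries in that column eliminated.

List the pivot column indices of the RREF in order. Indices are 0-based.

pivot columns: 0, 1

[1] R0 /= -2  ⇒  (1, 1, 1)
     R1 -= 3·R0  ⇒  (0, -5, -3)
[2] R1 /= -5  ⇒  (0, 1, 3/5)
     R0 -= 1·R1  ⇒  (1, 0, 2/5)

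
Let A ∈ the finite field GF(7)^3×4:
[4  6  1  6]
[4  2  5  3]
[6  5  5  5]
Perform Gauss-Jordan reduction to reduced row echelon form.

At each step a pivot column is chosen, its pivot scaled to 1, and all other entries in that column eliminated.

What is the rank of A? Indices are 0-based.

pivot(0,0)=4: scale R0 → (1, 5, 2, 5)
  clear (1,0): R1 −= (4)R0 → (0, 3, 4, 4)
  clear (2,0): R2 −= (6)R0 → (0, 3, 0, 3)
pivot(1,1)=3: scale R1 → (0, 1, 6, 6)
  clear (0,1): R0 −= (5)R1 → (1, 0, 0, 3)
  clear (2,1): R2 −= (3)R1 → (0, 0, 3, 6)
pivot(2,2)=3: scale R2 → (0, 0, 1, 2)
  clear (1,2): R1 −= (6)R2 → (0, 1, 0, 1)

rank = 3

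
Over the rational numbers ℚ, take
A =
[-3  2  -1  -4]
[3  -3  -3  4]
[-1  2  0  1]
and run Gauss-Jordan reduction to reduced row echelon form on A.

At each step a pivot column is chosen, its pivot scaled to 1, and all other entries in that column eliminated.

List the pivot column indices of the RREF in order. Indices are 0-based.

[1] R0 /= -3  ⇒  (1, -2/3, 1/3, 4/3)
     R1 -= 3·R0  ⇒  (0, -1, -4, 0)
     R2 -= -1·R0  ⇒  (0, 4/3, 1/3, 7/3)
[2] R1 /= -1  ⇒  (0, 1, 4, 0)
     R0 -= -2/3·R1  ⇒  (1, 0, 3, 4/3)
     R2 -= 4/3·R1  ⇒  (0, 0, -5, 7/3)
[3] R2 /= -5  ⇒  (0, 0, 1, -7/15)
     R0 -= 3·R2  ⇒  (1, 0, 0, 41/15)
     R1 -= 4·R2  ⇒  (0, 1, 0, 28/15)

pivot columns: 0, 1, 2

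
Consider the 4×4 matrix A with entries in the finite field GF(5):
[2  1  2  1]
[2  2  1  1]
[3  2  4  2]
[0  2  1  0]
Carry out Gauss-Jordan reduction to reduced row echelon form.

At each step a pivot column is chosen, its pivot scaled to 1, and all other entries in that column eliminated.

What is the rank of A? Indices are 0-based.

rank = 4

step 1: normalize row 0 (÷2) = (1, 3, 1, 3)
  row 1: subtract 2×row0 = (0, 1, 4, 0)
  row 2: subtract 3×row0 = (0, 3, 1, 3)
step 2: normalize row 1 (÷1) = (0, 1, 4, 0)
  row 0: subtract 3×row1 = (1, 0, 4, 3)
  row 2: subtract 3×row1 = (0, 0, 4, 3)
  row 3: subtract 2×row1 = (0, 0, 3, 0)
step 3: normalize row 2 (÷4) = (0, 0, 1, 2)
  row 0: subtract 4×row2 = (1, 0, 0, 0)
  row 1: subtract 4×row2 = (0, 1, 0, 2)
  row 3: subtract 3×row2 = (0, 0, 0, 4)
step 4: normalize row 3 (÷4) = (0, 0, 0, 1)
  row 1: subtract 2×row3 = (0, 1, 0, 0)
  row 2: subtract 2×row3 = (0, 0, 1, 0)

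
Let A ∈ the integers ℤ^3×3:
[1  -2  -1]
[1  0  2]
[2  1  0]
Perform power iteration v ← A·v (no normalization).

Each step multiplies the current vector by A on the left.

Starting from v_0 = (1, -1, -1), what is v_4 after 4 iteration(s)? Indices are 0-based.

v_4 = (-68, 18, -9)

v_0 = (1, -1, -1).
v_1 = A·v_0 = (4, -1, 1).
v_2 = A·v_1 = (5, 6, 7).
v_3 = A·v_2 = (-14, 19, 16).
v_4 = A·v_3 = (-68, 18, -9).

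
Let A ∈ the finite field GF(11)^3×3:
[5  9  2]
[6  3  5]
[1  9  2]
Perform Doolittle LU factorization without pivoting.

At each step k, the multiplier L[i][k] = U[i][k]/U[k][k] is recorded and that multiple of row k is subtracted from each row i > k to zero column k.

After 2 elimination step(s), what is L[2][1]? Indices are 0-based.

L[2][1] = 5

[col 0] pivot 5
  R1 -= 10*R0 → (0, 1, 7)  (L[1][0] := 10)
  R2 -= 9*R0 → (0, 5, 6)  (L[2][0] := 9)
[col 1] pivot 1
  R2 -= 5*R1 → (0, 0, 4)  (L[2][1] := 5)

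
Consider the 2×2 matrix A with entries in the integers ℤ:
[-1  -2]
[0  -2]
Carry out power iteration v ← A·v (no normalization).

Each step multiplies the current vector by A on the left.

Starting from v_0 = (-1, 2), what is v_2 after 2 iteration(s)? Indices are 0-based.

v_2 = (11, 8)

v_0 = (-1, 2).
v_1 = A·v_0 = (-3, -4).
v_2 = A·v_1 = (11, 8).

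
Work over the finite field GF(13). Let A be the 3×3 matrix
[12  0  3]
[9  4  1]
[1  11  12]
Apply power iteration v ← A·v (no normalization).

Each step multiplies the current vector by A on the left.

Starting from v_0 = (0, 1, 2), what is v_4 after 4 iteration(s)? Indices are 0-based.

v_0 = (0, 1, 2).
v_1 = A·v_0 = (6, 6, 9).
v_2 = A·v_1 = (8, 9, 11).
v_3 = A·v_2 = (12, 2, 5).
v_4 = A·v_3 = (3, 4, 3).

v_4 = (3, 4, 3)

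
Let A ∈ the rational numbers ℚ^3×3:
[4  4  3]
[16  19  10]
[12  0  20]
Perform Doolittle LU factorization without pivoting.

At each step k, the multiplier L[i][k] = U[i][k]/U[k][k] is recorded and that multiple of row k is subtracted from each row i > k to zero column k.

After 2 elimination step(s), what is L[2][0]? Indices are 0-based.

Step 1: pivot at (0,0) is 4.
  row1 ← row1 − (4)·row0  ⇒  L[1][0]=4, U row1=(0, 3, -2)
  row2 ← row2 − (3)·row0  ⇒  L[2][0]=3, U row2=(0, -12, 11)
Step 2: pivot at (1,1) is 3.
  row2 ← row2 − (-4)·row1  ⇒  L[2][1]=-4, U row2=(0, 0, 3)

L[2][0] = 3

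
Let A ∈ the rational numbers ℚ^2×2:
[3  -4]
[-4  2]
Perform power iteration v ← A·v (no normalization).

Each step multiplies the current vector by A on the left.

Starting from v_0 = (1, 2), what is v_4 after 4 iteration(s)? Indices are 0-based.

v_4 = (-775, 700)

v_0 = (1, 2).
v_1 = A·v_0 = (-5, 0).
v_2 = A·v_1 = (-15, 20).
v_3 = A·v_2 = (-125, 100).
v_4 = A·v_3 = (-775, 700).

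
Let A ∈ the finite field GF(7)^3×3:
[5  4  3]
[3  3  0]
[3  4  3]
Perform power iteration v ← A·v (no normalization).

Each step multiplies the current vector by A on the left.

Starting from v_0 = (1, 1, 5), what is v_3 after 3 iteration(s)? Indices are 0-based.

v_3 = (6, 4, 6)

v_0 = (1, 1, 5).
v_1 = A·v_0 = (3, 6, 1).
v_2 = A·v_1 = (0, 6, 1).
v_3 = A·v_2 = (6, 4, 6).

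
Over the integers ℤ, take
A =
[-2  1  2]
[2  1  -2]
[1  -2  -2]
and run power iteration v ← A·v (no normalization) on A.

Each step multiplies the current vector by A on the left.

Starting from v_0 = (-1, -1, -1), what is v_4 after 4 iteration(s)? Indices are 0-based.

v_4 = (151, -121, -133)

v_0 = (-1, -1, -1).
v_1 = A·v_0 = (-1, -1, 3).
v_2 = A·v_1 = (7, -9, -5).
v_3 = A·v_2 = (-33, 15, 35).
v_4 = A·v_3 = (151, -121, -133).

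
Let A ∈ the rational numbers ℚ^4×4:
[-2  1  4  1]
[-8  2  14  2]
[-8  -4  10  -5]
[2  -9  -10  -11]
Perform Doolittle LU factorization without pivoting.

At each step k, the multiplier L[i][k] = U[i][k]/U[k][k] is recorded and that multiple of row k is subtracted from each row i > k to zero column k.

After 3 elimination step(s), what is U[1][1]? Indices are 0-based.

Step 1: pivot at (0,0) is -2.
  row1 ← row1 − (4)·row0  ⇒  L[1][0]=4, U row1=(0, -2, -2, -2)
  row2 ← row2 − (4)·row0  ⇒  L[2][0]=4, U row2=(0, -8, -6, -9)
  row3 ← row3 − (-1)·row0  ⇒  L[3][0]=-1, U row3=(0, -8, -6, -10)
Step 2: pivot at (1,1) is -2.
  row2 ← row2 − (4)·row1  ⇒  L[2][1]=4, U row2=(0, 0, 2, -1)
  row3 ← row3 − (4)·row1  ⇒  L[3][1]=4, U row3=(0, 0, 2, -2)
Step 3: pivot at (2,2) is 2.
  row3 ← row3 − (1)·row2  ⇒  L[3][2]=1, U row3=(0, 0, 0, -1)

U[1][1] = -2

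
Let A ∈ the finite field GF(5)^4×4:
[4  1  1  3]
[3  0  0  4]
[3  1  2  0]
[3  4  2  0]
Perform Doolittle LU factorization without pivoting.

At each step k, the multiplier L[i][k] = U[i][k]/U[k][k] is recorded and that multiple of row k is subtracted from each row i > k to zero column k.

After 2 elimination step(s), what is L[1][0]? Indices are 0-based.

L[1][0] = 2

[col 0] pivot 4
  R1 -= 2*R0 → (0, 3, 3, 3)  (L[1][0] := 2)
  R2 -= 2*R0 → (0, 4, 0, 4)  (L[2][0] := 2)
  R3 -= 2*R0 → (0, 2, 0, 4)  (L[3][0] := 2)
[col 1] pivot 3
  R2 -= 3*R1 → (0, 0, 1, 0)  (L[2][1] := 3)
  R3 -= 4*R1 → (0, 0, 3, 2)  (L[3][1] := 4)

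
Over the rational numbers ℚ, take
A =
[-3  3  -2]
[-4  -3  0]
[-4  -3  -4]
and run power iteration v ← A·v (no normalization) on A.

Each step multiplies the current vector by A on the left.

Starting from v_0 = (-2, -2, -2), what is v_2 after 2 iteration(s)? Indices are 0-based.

v_0 = (-2, -2, -2).
v_1 = A·v_0 = (4, 14, 22).
v_2 = A·v_1 = (-14, -58, -146).

v_2 = (-14, -58, -146)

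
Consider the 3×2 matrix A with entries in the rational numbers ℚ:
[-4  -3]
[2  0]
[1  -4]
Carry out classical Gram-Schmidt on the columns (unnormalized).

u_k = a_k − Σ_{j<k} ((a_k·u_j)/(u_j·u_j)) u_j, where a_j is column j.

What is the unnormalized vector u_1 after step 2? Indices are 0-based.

Step 1: u_0 = a_0 = (-4, 2, 1).
Step 2: u_1 = a_1 − (8/21)·u_0 = (-31/21, -16/21, -92/21).

u_1 = (-31/21, -16/21, -92/21)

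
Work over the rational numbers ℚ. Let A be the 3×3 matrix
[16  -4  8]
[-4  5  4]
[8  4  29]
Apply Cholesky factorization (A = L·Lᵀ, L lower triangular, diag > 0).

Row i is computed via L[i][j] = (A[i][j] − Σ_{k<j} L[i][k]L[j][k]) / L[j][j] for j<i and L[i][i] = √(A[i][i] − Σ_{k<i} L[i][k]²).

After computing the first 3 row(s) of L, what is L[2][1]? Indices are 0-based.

L[2][1] = 3

Step 1: L[0][0] = √(16) = 4.
  L[1][0] = (-4) / L[0][0] = -1.
Step 2: L[1][1] = √(4) = 2.
  L[2][0] = (8) / L[0][0] = 2.
  L[2][1] = (6) / L[1][1] = 3.
Step 3: L[2][2] = √(16) = 4.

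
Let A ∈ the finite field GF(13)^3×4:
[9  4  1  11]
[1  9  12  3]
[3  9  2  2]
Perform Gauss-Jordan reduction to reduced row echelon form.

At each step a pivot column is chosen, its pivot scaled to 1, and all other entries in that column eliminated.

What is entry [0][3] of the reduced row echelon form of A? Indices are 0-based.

M[0][3] = 4

[1] R0 /= 9  ⇒  (1, 12, 3, 7)
     R1 -= 1·R0  ⇒  (0, 10, 9, 9)
     R2 -= 3·R0  ⇒  (0, 12, 6, 7)
[2] R1 /= 10  ⇒  (0, 1, 10, 10)
     R0 -= 12·R1  ⇒  (1, 0, 0, 4)
     R2 -= 12·R1  ⇒  (0, 0, 3, 4)
[3] R2 /= 3  ⇒  (0, 0, 1, 10)
     R1 -= 10·R2  ⇒  (0, 1, 0, 1)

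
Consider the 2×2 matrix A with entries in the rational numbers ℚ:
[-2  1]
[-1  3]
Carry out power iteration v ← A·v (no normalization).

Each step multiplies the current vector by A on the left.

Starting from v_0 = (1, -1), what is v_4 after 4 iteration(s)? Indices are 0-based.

v_0 = (1, -1).
v_1 = A·v_0 = (-3, -4).
v_2 = A·v_1 = (2, -9).
v_3 = A·v_2 = (-13, -29).
v_4 = A·v_3 = (-3, -74).

v_4 = (-3, -74)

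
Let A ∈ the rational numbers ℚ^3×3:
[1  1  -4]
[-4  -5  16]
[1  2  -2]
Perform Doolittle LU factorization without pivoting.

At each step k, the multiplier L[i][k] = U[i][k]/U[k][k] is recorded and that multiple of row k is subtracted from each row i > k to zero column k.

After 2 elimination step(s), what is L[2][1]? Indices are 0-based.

Step 1: pivot at (0,0) is 1.
  row1 ← row1 − (-4)·row0  ⇒  L[1][0]=-4, U row1=(0, -1, 0)
  row2 ← row2 − (1)·row0  ⇒  L[2][0]=1, U row2=(0, 1, 2)
Step 2: pivot at (1,1) is -1.
  row2 ← row2 − (-1)·row1  ⇒  L[2][1]=-1, U row2=(0, 0, 2)

L[2][1] = -1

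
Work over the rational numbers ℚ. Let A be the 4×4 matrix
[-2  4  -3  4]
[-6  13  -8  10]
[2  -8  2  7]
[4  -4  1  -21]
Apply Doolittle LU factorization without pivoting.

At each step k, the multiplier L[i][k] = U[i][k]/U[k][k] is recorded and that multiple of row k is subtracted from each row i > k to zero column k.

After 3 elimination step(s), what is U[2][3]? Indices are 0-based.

U[2][3] = 3

[col 0] pivot -2
  R1 -= 3*R0 → (0, 1, 1, -2)  (L[1][0] := 3)
  R2 -= -1*R0 → (0, -4, -1, 11)  (L[2][0] := -1)
  R3 -= -2*R0 → (0, 4, -5, -13)  (L[3][0] := -2)
[col 1] pivot 1
  R2 -= -4*R1 → (0, 0, 3, 3)  (L[2][1] := -4)
  R3 -= 4*R1 → (0, 0, -9, -5)  (L[3][1] := 4)
[col 2] pivot 3
  R3 -= -3*R2 → (0, 0, 0, 4)  (L[3][2] := -3)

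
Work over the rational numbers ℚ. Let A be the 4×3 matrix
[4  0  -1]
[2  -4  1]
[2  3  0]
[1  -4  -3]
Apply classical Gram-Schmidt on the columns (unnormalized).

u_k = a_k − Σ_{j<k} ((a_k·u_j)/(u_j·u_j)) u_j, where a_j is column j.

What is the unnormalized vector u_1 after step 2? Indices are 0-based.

u_1 = (24/25, -88/25, 87/25, -94/25)

Step 1: u_0 = a_0 = (4, 2, 2, 1).
Step 2: u_1 = a_1 − (-6/25)·u_0 = (24/25, -88/25, 87/25, -94/25).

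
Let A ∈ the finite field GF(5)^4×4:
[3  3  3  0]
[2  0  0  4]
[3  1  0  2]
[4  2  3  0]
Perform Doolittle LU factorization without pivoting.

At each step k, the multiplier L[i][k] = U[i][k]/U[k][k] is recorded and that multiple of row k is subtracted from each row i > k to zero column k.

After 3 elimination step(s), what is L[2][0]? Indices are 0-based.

L[2][0] = 1

k=0: U[0][0]=3
  eliminate (1,0): mult=4, new row 1: (0, 3, 3, 4); set L[1][0]=4
  eliminate (2,0): mult=1, new row 2: (0, 3, 2, 2); set L[2][0]=1
  eliminate (3,0): mult=3, new row 3: (0, 3, 4, 0); set L[3][0]=3
k=1: U[1][1]=3
  eliminate (2,1): mult=1, new row 2: (0, 0, 4, 3); set L[2][1]=1
  eliminate (3,1): mult=1, new row 3: (0, 0, 1, 1); set L[3][1]=1
k=2: U[2][2]=4
  eliminate (3,2): mult=4, new row 3: (0, 0, 0, 4); set L[3][2]=4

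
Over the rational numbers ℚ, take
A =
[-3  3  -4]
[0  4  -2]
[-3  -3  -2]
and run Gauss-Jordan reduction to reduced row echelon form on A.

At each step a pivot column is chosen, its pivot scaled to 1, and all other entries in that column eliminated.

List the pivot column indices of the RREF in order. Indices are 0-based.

pivot columns: 0, 1, 2

step 1: normalize row 0 (÷-3) = (1, -1, 4/3)
  row 2: subtract -3×row0 = (0, -6, 2)
step 2: normalize row 1 (÷4) = (0, 1, -1/2)
  row 0: subtract -1×row1 = (1, 0, 5/6)
  row 2: subtract -6×row1 = (0, 0, -1)
step 3: normalize row 2 (÷-1) = (0, 0, 1)
  row 0: subtract 5/6×row2 = (1, 0, 0)
  row 1: subtract -1/2×row2 = (0, 1, 0)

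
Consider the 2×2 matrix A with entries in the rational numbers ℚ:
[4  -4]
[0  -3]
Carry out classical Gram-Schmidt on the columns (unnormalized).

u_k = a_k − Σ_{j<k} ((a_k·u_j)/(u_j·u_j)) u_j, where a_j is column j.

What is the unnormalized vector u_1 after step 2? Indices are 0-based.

Step 1: u_0 = a_0 = (4, 0).
Step 2: u_1 = a_1 − (-1)·u_0 = (0, -3).

u_1 = (0, -3)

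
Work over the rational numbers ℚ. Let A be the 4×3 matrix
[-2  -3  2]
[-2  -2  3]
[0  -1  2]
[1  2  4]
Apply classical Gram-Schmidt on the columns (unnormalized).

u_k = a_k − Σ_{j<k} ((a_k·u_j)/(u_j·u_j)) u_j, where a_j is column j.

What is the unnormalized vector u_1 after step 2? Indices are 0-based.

Step 1: u_0 = a_0 = (-2, -2, 0, 1).
Step 2: u_1 = a_1 − (4/3)·u_0 = (-1/3, 2/3, -1, 2/3).

u_1 = (-1/3, 2/3, -1, 2/3)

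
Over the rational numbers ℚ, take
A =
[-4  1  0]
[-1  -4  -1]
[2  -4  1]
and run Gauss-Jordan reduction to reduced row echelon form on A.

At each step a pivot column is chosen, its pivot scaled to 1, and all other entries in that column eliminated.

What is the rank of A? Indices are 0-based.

pivot(0,0)=-4: scale R0 → (1, -1/4, 0)
  clear (1,0): R1 −= (-1)R0 → (0, -17/4, -1)
  clear (2,0): R2 −= (2)R0 → (0, -7/2, 1)
pivot(1,1)=-17/4: scale R1 → (0, 1, 4/17)
  clear (0,1): R0 −= (-1/4)R1 → (1, 0, 1/17)
  clear (2,1): R2 −= (-7/2)R1 → (0, 0, 31/17)
pivot(2,2)=31/17: scale R2 → (0, 0, 1)
  clear (0,2): R0 −= (1/17)R2 → (1, 0, 0)
  clear (1,2): R1 −= (4/17)R2 → (0, 1, 0)

rank = 3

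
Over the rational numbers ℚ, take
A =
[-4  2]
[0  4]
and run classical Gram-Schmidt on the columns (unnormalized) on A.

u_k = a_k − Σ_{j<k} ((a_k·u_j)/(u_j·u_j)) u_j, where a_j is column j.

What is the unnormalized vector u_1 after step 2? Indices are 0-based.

u_1 = (0, 4)

Step 1: u_0 = a_0 = (-4, 0).
Step 2: u_1 = a_1 − (-1/2)·u_0 = (0, 4).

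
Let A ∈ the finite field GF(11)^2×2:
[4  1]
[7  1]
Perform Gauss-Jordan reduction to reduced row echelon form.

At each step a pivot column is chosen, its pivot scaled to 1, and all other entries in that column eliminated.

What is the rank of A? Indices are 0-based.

pivot(0,0)=4: scale R0 → (1, 3)
  clear (1,0): R1 −= (7)R0 → (0, 2)
pivot(1,1)=2: scale R1 → (0, 1)
  clear (0,1): R0 −= (3)R1 → (1, 0)

rank = 2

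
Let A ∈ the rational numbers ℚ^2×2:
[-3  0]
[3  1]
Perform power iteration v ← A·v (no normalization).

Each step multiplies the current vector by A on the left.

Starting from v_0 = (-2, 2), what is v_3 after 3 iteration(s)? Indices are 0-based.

v_3 = (54, -40)

v_0 = (-2, 2).
v_1 = A·v_0 = (6, -4).
v_2 = A·v_1 = (-18, 14).
v_3 = A·v_2 = (54, -40).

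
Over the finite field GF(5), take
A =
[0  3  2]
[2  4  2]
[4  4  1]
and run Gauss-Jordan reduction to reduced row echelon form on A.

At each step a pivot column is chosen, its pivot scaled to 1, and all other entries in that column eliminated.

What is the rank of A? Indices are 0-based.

pivot(0,0): swap R0↔R1
pivot(0,0)=2: scale R0 → (1, 2, 1)
  clear (2,0): R2 −= (4)R0 → (0, 1, 2)
pivot(1,1)=3: scale R1 → (0, 1, 4)
  clear (0,1): R0 −= (2)R1 → (1, 0, 3)
  clear (2,1): R2 −= (1)R1 → (0, 0, 3)
pivot(2,2)=3: scale R2 → (0, 0, 1)
  clear (0,2): R0 −= (3)R2 → (1, 0, 0)
  clear (1,2): R1 −= (4)R2 → (0, 1, 0)

rank = 3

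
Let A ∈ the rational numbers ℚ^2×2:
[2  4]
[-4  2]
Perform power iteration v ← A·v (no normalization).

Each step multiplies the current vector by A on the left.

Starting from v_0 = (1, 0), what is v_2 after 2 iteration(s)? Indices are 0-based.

v_0 = (1, 0).
v_1 = A·v_0 = (2, -4).
v_2 = A·v_1 = (-12, -16).

v_2 = (-12, -16)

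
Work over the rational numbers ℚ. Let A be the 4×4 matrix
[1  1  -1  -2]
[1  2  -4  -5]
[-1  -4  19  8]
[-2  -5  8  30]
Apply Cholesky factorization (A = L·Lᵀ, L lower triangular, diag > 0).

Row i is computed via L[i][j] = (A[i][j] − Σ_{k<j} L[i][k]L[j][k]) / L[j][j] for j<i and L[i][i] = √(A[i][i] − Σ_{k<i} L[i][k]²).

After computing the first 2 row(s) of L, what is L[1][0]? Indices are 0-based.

Step 1: L[0][0] = √(1) = 1.
  L[1][0] = (1) / L[0][0] = 1.
Step 2: L[1][1] = √(1) = 1.

L[1][0] = 1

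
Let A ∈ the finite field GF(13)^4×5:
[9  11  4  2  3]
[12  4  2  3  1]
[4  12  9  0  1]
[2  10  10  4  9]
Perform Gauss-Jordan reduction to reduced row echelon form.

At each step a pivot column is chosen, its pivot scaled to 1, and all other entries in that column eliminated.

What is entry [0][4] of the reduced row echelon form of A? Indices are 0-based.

pivot(0,0)=9: scale R0 → (1, 7, 12, 6, 9)
  clear (1,0): R1 −= (12)R0 → (0, 11, 1, 9, 10)
  clear (2,0): R2 −= (4)R0 → (0, 10, 0, 2, 4)
  clear (3,0): R3 −= (2)R0 → (0, 9, 12, 5, 4)
pivot(1,1)=11: scale R1 → (0, 1, 6, 2, 8)
  clear (0,1): R0 −= (7)R1 → (1, 0, 9, 5, 5)
  clear (2,1): R2 −= (10)R1 → (0, 0, 5, 8, 2)
  clear (3,1): R3 −= (9)R1 → (0, 0, 10, 0, 10)
pivot(2,2)=5: scale R2 → (0, 0, 1, 12, 3)
  clear (0,2): R0 −= (9)R2 → (1, 0, 0, 1, 4)
  clear (1,2): R1 −= (6)R2 → (0, 1, 0, 8, 3)
  clear (3,2): R3 −= (10)R2 → (0, 0, 0, 10, 6)
pivot(3,3)=10: scale R3 → (0, 0, 0, 1, 11)
  clear (0,3): R0 −= (1)R3 → (1, 0, 0, 0, 6)
  clear (1,3): R1 −= (8)R3 → (0, 1, 0, 0, 6)
  clear (2,3): R2 −= (12)R3 → (0, 0, 1, 0, 1)

M[0][4] = 6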